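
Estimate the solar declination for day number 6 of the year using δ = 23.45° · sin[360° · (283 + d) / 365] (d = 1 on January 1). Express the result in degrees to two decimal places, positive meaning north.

360 × (283 + 6) / 365 = 285.041°; sin(285.041°) = -0.9657.
δ = 23.45 × -0.9657 = -22.646° ≈ -22.65°.

-22.65°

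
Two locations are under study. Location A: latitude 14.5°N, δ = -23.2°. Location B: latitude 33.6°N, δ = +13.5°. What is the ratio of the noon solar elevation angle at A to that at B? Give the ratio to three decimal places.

0.748

A: 90° − |14.5 − (-23.2)| = 52.30°.
B: 90° − |33.6 − (13.5)| = 69.90°.
Ratio A/B = 52.3000 / 69.9000 = 0.7482.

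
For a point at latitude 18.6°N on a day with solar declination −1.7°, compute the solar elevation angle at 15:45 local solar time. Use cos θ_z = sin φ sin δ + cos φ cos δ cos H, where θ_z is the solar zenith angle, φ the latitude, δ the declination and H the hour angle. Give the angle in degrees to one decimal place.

Hour angle H = 15° × (15.75 − 12) = 56.25°.
With φ = 18.6°, δ = -1.7°, H = 56.25°: sin φ sin δ = -0.0095, cos φ cos δ cos H = 0.5263, so cos θ_z = 0.5168.
θ_z = arccos(0.5168) = 58.88°, so the elevation is 90° − 58.88° = 31.12°.

31.1°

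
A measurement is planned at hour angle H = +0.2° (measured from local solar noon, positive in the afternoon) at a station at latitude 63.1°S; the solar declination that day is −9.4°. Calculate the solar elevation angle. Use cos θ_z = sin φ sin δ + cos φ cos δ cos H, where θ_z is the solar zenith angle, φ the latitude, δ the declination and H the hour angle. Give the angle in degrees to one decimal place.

36.3°

cos θ_z = sin(-63.1°) sin(-9.4°) + cos(-63.1°) cos(-9.4°) cos(0.20°) = 0.1457 + 0.4464 = 0.5921.
θ_z = arccos(0.5921) = 53.69°, so the elevation is 90° − 53.69° = 36.31°.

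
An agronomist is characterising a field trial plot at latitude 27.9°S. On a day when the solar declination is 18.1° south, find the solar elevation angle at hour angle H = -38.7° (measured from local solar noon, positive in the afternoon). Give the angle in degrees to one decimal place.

53.2°

cos θ_z = sin(-27.9°) sin(-18.1°) + cos(-27.9°) cos(-18.1°) cos(-38.70°) = 0.1454 + 0.6556 = 0.8010.
θ_z = arccos(0.8010) = 36.77°, so the elevation is 90° − 36.77° = 53.23°.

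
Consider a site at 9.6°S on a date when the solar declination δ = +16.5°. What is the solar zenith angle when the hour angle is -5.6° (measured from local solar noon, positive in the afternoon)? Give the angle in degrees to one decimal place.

cos θ_z = sin φ sin δ + cos φ cos δ cos H = (-0.1668)(0.2840) + (0.9860)(0.9588)(0.9952) = 0.8935.
θ_z = arccos(0.8935) = 26.68°.

26.7°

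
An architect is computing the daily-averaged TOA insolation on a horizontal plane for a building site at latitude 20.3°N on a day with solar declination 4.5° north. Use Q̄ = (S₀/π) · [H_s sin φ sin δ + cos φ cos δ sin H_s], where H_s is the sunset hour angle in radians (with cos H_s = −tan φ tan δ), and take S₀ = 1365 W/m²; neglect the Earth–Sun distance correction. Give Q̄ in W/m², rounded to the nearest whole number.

425 W/m²

−tan φ tan δ = −(0.3699)(0.0787) = -0.0291; H_s = arccos(-0.0291) = 91.67°. In radians, H_s = 1.5999.
H_s sin φ sin δ = 1.5999 × 0.3469 × 0.0785 = 0.0436.
cos φ cos δ sin H_s = 0.9379 × 0.9969 × 0.9996 = 0.9346.
Q̄ = (1365/π) × (0.0436 + 0.9346) = 434.49 × 0.9782 = 425.02 W/m².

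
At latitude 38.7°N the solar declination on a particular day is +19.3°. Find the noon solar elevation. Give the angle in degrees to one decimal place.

70.6°

At local solar noon the hour angle is zero, so the elevation is 90° − |φ − δ| = 90° − |38.7° − (19.3°)| = 90° − 19.4° = 70.6°.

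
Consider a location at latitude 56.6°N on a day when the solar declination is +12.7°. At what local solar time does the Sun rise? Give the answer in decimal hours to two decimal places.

The sunset hour angle satisfies cos H_s = −tan φ tan δ = -0.3418, giving H_s = 109.99°.
Sunrise is at 12 − H_s/15 = 12 − 7.333 = 4.667 h local solar time.

4.67 h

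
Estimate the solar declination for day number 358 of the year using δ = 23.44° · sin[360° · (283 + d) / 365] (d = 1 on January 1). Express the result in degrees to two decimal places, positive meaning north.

360 × (283 + 358) / 365 = 632.219°; sin(632.219°) = -0.9993.
δ = 23.44 × -0.9993 = -23.424° ≈ -23.42°.

-23.42°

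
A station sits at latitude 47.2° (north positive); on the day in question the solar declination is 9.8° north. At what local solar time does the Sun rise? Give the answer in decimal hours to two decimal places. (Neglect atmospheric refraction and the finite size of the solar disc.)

−tan φ tan δ = −(1.0799)(0.1727) = -0.1865; H_s = arccos(-0.1865) = 100.75°.
Sunrise is at 12 − H_s/15 = 12 − 6.717 = 5.283 h local solar time.

5.28 h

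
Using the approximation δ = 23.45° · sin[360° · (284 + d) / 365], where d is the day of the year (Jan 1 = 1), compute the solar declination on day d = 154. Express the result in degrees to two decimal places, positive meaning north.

360 × (284 + 154) / 365 = 432.000°; sin(432.000°) = 0.9511.
δ = 23.45 × 0.9511 = 22.303° ≈ +22.30°.

+22.30°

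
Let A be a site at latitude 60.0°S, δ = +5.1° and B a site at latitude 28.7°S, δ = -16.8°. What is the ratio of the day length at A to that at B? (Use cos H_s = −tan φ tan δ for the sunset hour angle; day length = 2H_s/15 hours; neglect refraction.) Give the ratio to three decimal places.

A: H_s = arccos(−tan -60.0° · tan 5.1°) = 81.11°, so 2H_s/15 = 10.8147 h.
B: H_s = arccos(−tan -28.7° · tan -16.8°) = 99.51°, so 2H_s/15 = 13.2680 h.
Ratio A/B = 10.8147 / 13.2680 = 0.8151.

0.815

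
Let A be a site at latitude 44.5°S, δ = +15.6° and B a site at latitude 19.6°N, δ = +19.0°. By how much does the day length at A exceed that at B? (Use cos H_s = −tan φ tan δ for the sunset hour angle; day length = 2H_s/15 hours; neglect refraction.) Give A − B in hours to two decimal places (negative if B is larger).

A: H_s = arccos(−tan -44.5° · tan 15.6°) = 74.08°, so 2H_s/15 = 9.8773 h.
B: H_s = arccos(−tan 19.6° · tan 19.0°) = 97.04°, so 2H_s/15 = 12.9387 h.
A − B = 9.8773 − 12.9387 = -3.0614 h.

-3.06 h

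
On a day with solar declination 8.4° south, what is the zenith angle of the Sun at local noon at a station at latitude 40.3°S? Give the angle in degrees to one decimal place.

31.9°

At local solar noon the hour angle is zero, so the zenith angle is |φ − δ| = |-40.3° − (-8.4°)| = 31.9°.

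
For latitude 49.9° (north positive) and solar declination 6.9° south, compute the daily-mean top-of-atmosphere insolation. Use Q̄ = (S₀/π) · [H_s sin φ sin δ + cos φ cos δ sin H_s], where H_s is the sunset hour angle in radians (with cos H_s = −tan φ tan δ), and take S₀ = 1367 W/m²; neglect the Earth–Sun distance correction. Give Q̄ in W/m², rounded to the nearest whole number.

cos H_s = −tan(49.9°) · tan(-6.9°) = 0.1437, so H_s = arccos(0.1437) = 81.74°. In radians, H_s = 1.4266.
H_s sin φ sin δ = 1.4266 × 0.7649 × -0.1201 = -0.1311.
cos φ cos δ sin H_s = 0.6441 × 0.9928 × 0.9896 = 0.6328.
Q̄ = (1367/π) × (-0.1311 + 0.6328) = 435.13 × 0.5017 = 218.30 W/m².

218 W/m²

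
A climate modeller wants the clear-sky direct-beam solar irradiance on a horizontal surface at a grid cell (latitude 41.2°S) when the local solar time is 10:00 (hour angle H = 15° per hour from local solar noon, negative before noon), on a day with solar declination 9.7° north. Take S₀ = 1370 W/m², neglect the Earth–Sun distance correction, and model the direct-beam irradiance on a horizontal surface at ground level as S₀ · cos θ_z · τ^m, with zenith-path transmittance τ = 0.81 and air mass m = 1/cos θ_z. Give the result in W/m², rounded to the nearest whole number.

490 W/m²

Hour angle H = 15° × (10 − 12) = -30.00°.
With φ = -41.2°, δ = 9.7°, H = -30.00°: sin φ sin δ = -0.1110, cos φ cos δ cos H = 0.6423, so cos θ_z = 0.5313.
Air mass m = 1/cos θ_z = 1/0.5313 = 1.882; τ^m = 0.81^1.882 = 0.6726.
Surface direct beam = 1370 × 0.5313 × 0.6726 = 489.57 W/m².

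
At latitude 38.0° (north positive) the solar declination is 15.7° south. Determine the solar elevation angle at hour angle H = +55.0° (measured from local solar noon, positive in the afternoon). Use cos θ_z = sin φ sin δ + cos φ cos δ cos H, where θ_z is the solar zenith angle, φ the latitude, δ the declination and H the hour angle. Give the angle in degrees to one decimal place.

15.6°

cos θ_z = sin(38.0°) sin(-15.7°) + cos(38.0°) cos(-15.7°) cos(55.00°) = -0.1666 + 0.4351 = 0.2685.
θ_z = arccos(0.2685) = 74.42°, so the elevation is 90° − 74.42° = 15.58°.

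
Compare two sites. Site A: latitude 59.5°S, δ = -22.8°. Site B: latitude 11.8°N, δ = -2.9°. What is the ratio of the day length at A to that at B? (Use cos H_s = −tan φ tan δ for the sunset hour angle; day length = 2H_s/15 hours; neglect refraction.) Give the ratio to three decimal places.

A: H_s = arccos(−tan -59.5° · tan -22.8°) = 135.53°, so 2H_s/15 = 18.0707 h.
B: H_s = arccos(−tan 11.8° · tan -2.9°) = 89.39°, so 2H_s/15 = 11.9187 h.
Ratio A/B = 18.0707 / 11.9187 = 1.5162.

1.516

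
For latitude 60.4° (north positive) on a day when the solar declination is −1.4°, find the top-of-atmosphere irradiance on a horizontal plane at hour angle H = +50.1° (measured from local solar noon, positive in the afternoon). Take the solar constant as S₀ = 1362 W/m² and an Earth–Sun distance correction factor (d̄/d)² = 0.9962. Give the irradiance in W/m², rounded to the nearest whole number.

cos θ_z = sin φ sin δ + cos φ cos δ cos H = (0.8695)(-0.0244) + (0.4939)(0.9997)(0.6414) = 0.2955.
Top-of-atmosphere irradiance = S₀ (d̄/d)² cos θ_z = 1362 × 0.9962 × 0.2955 = 400.94 W/m².

401 W/m²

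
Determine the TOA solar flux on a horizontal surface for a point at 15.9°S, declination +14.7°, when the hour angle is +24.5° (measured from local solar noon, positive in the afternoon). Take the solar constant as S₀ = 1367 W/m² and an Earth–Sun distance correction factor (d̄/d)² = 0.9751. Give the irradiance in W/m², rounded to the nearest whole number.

1036 W/m²

cos θ_z = sin φ sin δ + cos φ cos δ cos H = (-0.2740)(0.2538) + (0.9617)(0.9673)(0.9100) = 0.7770.
Top-of-atmosphere irradiance = S₀ (d̄/d)² cos θ_z = 1367 × 0.9751 × 0.7770 = 1035.71 W/m².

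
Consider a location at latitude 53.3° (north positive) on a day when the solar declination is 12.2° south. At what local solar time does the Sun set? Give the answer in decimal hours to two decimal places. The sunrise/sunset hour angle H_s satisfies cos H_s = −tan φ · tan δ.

The sunset hour angle satisfies cos H_s = −tan φ tan δ = 0.2901, giving H_s = 73.14°.
Sunset is at 12 + H_s/15 = 12 + 4.876 = 16.876 h local solar time.

16.88 h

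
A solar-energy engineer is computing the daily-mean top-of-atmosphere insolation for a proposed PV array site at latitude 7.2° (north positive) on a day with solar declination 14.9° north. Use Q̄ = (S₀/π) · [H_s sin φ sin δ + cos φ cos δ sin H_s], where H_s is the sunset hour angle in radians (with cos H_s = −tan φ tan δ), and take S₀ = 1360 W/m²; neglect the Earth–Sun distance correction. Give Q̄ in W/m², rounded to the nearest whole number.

437 W/m²

cos H_s = −tan(7.2°) · tan(14.9°) = -0.0336, so H_s = arccos(-0.0336) = 91.93°. In radians, H_s = 1.6045.
H_s sin φ sin δ = 1.6045 × 0.1253 × 0.2571 = 0.0517.
cos φ cos δ sin H_s = 0.9921 × 0.9664 × 0.9994 = 0.9582.
Q̄ = (1360/π) × (0.0517 + 0.9582) = 432.90 × 1.0099 = 437.19 W/m².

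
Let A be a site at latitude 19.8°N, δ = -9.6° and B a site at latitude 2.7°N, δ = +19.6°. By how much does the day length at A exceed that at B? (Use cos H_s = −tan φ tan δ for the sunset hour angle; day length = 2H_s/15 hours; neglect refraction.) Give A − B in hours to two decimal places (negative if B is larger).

A: H_s = arccos(−tan 19.8° · tan -9.6°) = 86.51°, so 2H_s/15 = 11.5347 h.
B: H_s = arccos(−tan 2.7° · tan 19.6°) = 90.96°, so 2H_s/15 = 12.1280 h.
A − B = 11.5347 − 12.1280 = -0.5933 h.

-0.59 h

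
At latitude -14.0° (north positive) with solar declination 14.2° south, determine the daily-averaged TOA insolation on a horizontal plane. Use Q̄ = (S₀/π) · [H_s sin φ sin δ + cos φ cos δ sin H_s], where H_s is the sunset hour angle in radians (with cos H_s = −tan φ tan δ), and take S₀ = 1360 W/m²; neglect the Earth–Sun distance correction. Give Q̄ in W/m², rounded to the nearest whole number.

448 W/m²

The sunset hour angle satisfies cos H_s = −tan φ tan δ = -0.0631, giving H_s = 93.62°. In radians, H_s = 1.6340.
H_s sin φ sin δ = 1.6340 × -0.2419 × -0.2453 = 0.0970.
cos φ cos δ sin H_s = 0.9703 × 0.9694 × 0.9980 = 0.9387.
Q̄ = (1360/π) × (0.0970 + 0.9387) = 432.90 × 1.0357 = 448.35 W/m².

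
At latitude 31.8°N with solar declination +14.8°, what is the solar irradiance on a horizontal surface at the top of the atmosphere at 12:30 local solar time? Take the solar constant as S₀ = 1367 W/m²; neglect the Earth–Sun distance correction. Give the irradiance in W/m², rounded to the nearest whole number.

1298 W/m²

Hour angle H = 15° × (12.5 − 12) = 7.50°.
With φ = 31.8°, δ = 14.8°, H = 7.50°: sin φ sin δ = 0.1346, cos φ cos δ cos H = 0.8147, so cos θ_z = 0.9493.
Top-of-atmosphere irradiance = S₀ cos θ_z = 1367 × 0.9493 = 1297.69 W/m².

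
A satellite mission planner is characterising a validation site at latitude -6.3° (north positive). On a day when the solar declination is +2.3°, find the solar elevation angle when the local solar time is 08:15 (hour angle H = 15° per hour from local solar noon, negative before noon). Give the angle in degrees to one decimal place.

Hour angle H = 15° × (8.25 − 12) = -56.25°.
cos θ_z = sin φ sin δ + cos φ cos δ cos H = (-0.1097)(0.0401) + (0.9940)(0.9992)(0.5556) = 0.5474.
θ_z = arccos(0.5474) = 56.81°, so the elevation is 90° − 56.81° = 33.19°.

33.2°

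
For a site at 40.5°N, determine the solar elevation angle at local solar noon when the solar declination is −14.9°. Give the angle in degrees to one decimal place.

At local solar noon the hour angle is zero, so the elevation is 90° − |φ − δ| = 90° − |40.5° − (-14.9°)| = 90° − 55.4° = 34.6°.

34.6°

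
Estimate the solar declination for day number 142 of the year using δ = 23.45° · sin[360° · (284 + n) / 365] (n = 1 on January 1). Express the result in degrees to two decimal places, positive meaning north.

360 × (284 + 142) / 365 = 420.164°; sin(420.164°) = 0.8675.
δ = 23.45 × 0.8675 = 20.343° ≈ +20.34°.

+20.34°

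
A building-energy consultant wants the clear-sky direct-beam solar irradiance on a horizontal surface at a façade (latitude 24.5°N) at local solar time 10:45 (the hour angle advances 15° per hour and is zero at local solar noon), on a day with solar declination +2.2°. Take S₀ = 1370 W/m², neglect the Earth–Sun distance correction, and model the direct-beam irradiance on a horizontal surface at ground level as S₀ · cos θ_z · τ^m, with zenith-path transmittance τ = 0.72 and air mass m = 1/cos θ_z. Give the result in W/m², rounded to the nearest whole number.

Hour angle H = 15° × (10.75 − 12) = -18.75°.
cos θ_z = sin(24.5°) sin(2.2°) + cos(24.5°) cos(2.2°) cos(-18.75°) = 0.0159 + 0.8610 = 0.8769.
Air mass m = 1/cos θ_z = 1/0.8769 = 1.140; τ^m = 0.72^1.140 = 0.6876.
Surface direct beam = 1370 × 0.8769 × 0.6876 = 826.05 W/m².

826 W/m²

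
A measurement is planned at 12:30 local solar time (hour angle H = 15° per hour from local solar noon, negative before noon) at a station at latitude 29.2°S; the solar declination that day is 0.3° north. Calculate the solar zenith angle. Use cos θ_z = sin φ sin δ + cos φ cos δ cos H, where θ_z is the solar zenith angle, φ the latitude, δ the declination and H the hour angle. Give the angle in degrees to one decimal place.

Hour angle H = 15° × (12.5 − 12) = 7.50°.
cos θ_z = sin φ sin δ + cos φ cos δ cos H = (-0.4879)(0.0052) + (0.8729)(1.0000)(0.9914) = 0.8629.
θ_z = arccos(0.8629) = 30.36°.

30.4°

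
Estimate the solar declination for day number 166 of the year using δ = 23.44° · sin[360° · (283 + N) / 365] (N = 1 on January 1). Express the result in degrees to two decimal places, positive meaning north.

+23.26°

360 × (283 + 166) / 365 = 442.849°; sin(442.849°) = 0.9922.
δ = 23.44 × 0.9922 = 23.257° ≈ +23.26°.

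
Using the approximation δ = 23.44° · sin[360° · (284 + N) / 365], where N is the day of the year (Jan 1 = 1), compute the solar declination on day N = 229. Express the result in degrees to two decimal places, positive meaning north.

+13.12°

360 × (284 + 229) / 365 = 505.973°; sin(505.973°) = 0.5596.
δ = 23.44 × 0.5596 = 13.117° ≈ +13.12°.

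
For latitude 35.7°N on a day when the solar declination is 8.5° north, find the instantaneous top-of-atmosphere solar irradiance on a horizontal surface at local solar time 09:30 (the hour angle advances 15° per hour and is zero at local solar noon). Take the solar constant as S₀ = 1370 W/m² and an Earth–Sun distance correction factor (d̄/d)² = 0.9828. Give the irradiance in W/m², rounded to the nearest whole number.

Hour angle H = 15° × (9.5 − 12) = -37.50°.
cos θ_z = sin φ sin δ + cos φ cos δ cos H = (0.5835)(0.1478) + (0.8121)(0.9890)(0.7934) = 0.7235.
Top-of-atmosphere irradiance = S₀ (d̄/d)² cos θ_z = 1370 × 0.9828 × 0.7235 = 974.15 W/m².

974 W/m²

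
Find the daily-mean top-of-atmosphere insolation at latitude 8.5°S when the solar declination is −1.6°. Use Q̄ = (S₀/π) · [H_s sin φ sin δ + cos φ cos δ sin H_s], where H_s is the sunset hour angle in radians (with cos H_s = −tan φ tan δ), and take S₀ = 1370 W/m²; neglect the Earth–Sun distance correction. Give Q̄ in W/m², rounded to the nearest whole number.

The sunset hour angle satisfies cos H_s = −tan φ tan δ = -0.0042, giving H_s = 90.24°. In radians, H_s = 1.5750.
H_s sin φ sin δ = 1.5750 × -0.1478 × -0.0279 = 0.0065.
cos φ cos δ sin H_s = 0.9890 × 0.9996 × 1.0000 = 0.9886.
Q̄ = (1370/π) × (0.0065 + 0.9886) = 436.08 × 0.9951 = 433.94 W/m².

434 W/m²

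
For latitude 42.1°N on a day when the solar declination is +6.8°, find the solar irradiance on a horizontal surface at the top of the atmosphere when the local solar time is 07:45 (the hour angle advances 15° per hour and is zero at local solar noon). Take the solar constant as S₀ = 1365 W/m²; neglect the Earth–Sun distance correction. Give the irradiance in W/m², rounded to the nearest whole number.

553 W/m²

Hour angle H = 15° × (7.75 − 12) = -63.75°.
cos θ_z = sin(42.1°) sin(6.8°) + cos(42.1°) cos(6.8°) cos(-63.75°) = 0.0794 + 0.3259 = 0.4053.
Top-of-atmosphere irradiance = S₀ cos θ_z = 1365 × 0.4053 = 553.23 W/m².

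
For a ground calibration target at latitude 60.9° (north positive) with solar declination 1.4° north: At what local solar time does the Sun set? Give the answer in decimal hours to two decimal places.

18.17 h

−tan φ tan δ = −(1.7966)(0.0244) = -0.0438; H_s = arccos(-0.0438) = 92.51°.
Sunset is at 12 + H_s/15 = 12 + 6.167 = 18.167 h local solar time.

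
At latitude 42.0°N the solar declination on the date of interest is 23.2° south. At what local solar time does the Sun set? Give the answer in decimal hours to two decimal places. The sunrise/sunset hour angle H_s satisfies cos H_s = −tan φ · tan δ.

16.49 h

The sunset hour angle satisfies cos H_s = −tan φ tan δ = 0.3859, giving H_s = 67.30°.
Sunset is at 12 + H_s/15 = 12 + 4.487 = 16.487 h local solar time.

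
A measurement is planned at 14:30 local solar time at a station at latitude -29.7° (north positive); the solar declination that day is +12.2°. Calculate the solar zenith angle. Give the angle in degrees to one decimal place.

55.3°

Hour angle H = 15° × (14.5 − 12) = 37.50°.
With φ = -29.7°, δ = 12.2°, H = 37.50°: sin φ sin δ = -0.1047, cos φ cos δ cos H = 0.6736, so cos θ_z = 0.5689.
θ_z = arccos(0.5689) = 55.33°.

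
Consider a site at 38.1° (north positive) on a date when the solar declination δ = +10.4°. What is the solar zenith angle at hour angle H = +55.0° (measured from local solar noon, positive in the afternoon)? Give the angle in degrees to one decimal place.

56.3°

cos θ_z = sin(38.1°) sin(10.4°) + cos(38.1°) cos(10.4°) cos(55.00°) = 0.1114 + 0.4440 = 0.5554.
θ_z = arccos(0.5554) = 56.26°.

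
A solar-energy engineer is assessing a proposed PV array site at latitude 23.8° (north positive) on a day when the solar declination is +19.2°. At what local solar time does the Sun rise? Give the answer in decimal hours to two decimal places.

5.41 h

The sunset hour angle satisfies cos H_s = −tan φ tan δ = -0.1536, giving H_s = 98.84°.
Sunrise is at 12 − H_s/15 = 12 − 6.589 = 5.411 h local solar time.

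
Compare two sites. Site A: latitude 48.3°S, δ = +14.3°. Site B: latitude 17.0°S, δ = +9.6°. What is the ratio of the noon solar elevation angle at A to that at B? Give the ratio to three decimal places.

A: 90° − |-48.3 − (14.3)| = 27.40°.
B: 90° − |-17.0 − (9.6)| = 63.40°.
Ratio A/B = 27.4000 / 63.4000 = 0.4322.

0.432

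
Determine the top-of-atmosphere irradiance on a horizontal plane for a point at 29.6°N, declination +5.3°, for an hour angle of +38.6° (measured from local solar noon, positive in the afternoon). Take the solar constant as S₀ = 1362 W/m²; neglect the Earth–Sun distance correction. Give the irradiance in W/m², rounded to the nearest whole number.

984 W/m²

cos θ_z = sin φ sin δ + cos φ cos δ cos H = (0.4939)(0.0924) + (0.8695)(0.9957)(0.7815) = 0.7222.
Top-of-atmosphere irradiance = S₀ cos θ_z = 1362 × 0.7222 = 983.64 W/m².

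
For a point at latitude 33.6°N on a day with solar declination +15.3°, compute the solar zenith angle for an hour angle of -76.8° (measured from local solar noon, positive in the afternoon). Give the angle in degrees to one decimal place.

70.8°

cos θ_z = sin φ sin δ + cos φ cos δ cos H = (0.5534)(0.2639) + (0.8329)(0.9646)(0.2284) = 0.3295.
θ_z = arccos(0.3295) = 70.76°.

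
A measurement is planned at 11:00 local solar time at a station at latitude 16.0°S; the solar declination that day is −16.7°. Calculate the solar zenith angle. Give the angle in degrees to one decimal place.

14.4°

Hour angle H = 15° × (11 − 12) = -15.00°.
With φ = -16.0°, δ = -16.7°, H = -15.00°: sin φ sin δ = 0.0792, cos φ cos δ cos H = 0.8893, so cos θ_z = 0.9685.
θ_z = arccos(0.9685) = 14.42°.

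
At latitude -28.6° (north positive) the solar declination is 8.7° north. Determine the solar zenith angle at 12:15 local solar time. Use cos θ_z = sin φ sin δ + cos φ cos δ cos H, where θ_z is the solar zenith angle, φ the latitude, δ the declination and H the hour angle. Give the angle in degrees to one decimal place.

37.5°

Hour angle H = 15° × (12.25 − 12) = 3.75°.
With φ = -28.6°, δ = 8.7°, H = 3.75°: sin φ sin δ = -0.0724, cos φ cos δ cos H = 0.8660, so cos θ_z = 0.7936.
θ_z = arccos(0.7936) = 37.48°.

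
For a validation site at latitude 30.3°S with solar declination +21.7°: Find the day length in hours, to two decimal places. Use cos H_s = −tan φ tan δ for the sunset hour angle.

The sunset hour angle satisfies cos H_s = −tan φ tan δ = 0.2325, giving H_s = 76.56°.
Day length = 2 H_s / 15° h⁻¹ = 153.12° / 15 = 10.208 h.

10.21 hours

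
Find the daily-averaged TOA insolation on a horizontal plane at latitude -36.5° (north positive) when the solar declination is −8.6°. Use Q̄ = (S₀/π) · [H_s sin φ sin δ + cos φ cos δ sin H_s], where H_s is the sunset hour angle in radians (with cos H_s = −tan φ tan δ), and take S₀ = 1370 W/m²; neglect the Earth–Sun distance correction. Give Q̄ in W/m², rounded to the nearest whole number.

410 W/m²

cos H_s = −tan(-36.5°) · tan(-8.6°) = -0.1119, so H_s = arccos(-0.1119) = 96.42°. In radians, H_s = 1.6828.
H_s sin φ sin δ = 1.6828 × -0.5948 × -0.1495 = 0.1496.
cos φ cos δ sin H_s = 0.8039 × 0.9888 × 0.9937 = 0.7899.
Q̄ = (1370/π) × (0.1496 + 0.7899) = 436.08 × 0.9395 = 409.70 W/m².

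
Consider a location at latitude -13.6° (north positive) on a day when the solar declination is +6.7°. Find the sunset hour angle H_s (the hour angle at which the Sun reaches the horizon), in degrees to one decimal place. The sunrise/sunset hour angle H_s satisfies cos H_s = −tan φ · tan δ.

cos H_s = −tan(-13.6°) · tan(6.7°) = 0.0284, so H_s = arccos(0.0284) = 88.37°.

88.4°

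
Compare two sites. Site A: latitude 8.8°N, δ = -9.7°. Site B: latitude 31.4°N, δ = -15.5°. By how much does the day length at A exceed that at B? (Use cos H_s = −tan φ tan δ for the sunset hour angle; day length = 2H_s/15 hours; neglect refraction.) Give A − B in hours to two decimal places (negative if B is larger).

A: H_s = arccos(−tan 8.8° · tan -9.7°) = 88.48°, so 2H_s/15 = 11.7973 h.
B: H_s = arccos(−tan 31.4° · tan -15.5°) = 80.25°, so 2H_s/15 = 10.7000 h.
A − B = 11.7973 − 10.7000 = 1.0973 h.

+1.10 h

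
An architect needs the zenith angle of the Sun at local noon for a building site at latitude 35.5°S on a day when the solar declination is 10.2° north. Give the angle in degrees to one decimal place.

At local solar noon the hour angle is zero, so the zenith angle is |φ − δ| = |-35.5° − (10.2°)| = 45.7°.

45.7°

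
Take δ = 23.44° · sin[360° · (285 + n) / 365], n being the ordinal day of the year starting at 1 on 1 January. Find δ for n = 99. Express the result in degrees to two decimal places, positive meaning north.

360 × (285 + 99) / 365 = 378.740°; sin(378.740°) = 0.3213.
δ = 23.44 × 0.3213 = 7.531° ≈ +7.53°.

+7.53°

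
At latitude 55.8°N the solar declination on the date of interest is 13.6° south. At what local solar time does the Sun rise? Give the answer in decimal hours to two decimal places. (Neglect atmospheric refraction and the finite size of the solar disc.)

−tan φ tan δ = −(1.4715)(-0.2419) = 0.3560; H_s = arccos(0.3560) = 69.15°.
Sunrise is at 12 − H_s/15 = 12 − 4.610 = 7.390 h local solar time.

7.39 h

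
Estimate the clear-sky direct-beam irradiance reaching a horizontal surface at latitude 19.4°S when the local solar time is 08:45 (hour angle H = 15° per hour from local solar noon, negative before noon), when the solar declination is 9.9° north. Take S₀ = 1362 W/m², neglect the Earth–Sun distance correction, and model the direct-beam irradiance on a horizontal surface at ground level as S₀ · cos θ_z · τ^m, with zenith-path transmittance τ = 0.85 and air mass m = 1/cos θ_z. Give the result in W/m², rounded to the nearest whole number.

565 W/m²

Hour angle H = 15° × (8.75 − 12) = -48.75°.
cos θ_z = sin φ sin δ + cos φ cos δ cos H = (-0.3322)(0.1719) + (0.9432)(0.9851)(0.6593) = 0.5555.
Air mass m = 1/cos θ_z = 1/0.5555 = 1.800; τ^m = 0.85^1.800 = 0.7464.
Surface direct beam = 1362 × 0.5555 × 0.7464 = 564.72 W/m².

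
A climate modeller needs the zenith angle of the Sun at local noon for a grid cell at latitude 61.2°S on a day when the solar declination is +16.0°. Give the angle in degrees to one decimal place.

77.2°

At local solar noon the hour angle is zero, so the zenith angle is |φ − δ| = |-61.2° − (16.0°)| = 77.2°.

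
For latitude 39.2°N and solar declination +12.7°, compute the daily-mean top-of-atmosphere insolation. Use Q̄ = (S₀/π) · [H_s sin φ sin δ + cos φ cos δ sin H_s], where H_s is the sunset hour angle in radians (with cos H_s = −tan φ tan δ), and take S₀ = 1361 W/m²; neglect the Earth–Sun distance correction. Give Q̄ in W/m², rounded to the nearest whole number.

The sunset hour angle satisfies cos H_s = −tan φ tan δ = -0.1838, giving H_s = 100.59°. In radians, H_s = 1.7556.
H_s sin φ sin δ = 1.7556 × 0.6320 × 0.2198 = 0.2439.
cos φ cos δ sin H_s = 0.7749 × 0.9755 × 0.9830 = 0.7431.
Q̄ = (1361/π) × (0.2439 + 0.7431) = 433.22 × 0.9870 = 427.59 W/m².

428 W/m²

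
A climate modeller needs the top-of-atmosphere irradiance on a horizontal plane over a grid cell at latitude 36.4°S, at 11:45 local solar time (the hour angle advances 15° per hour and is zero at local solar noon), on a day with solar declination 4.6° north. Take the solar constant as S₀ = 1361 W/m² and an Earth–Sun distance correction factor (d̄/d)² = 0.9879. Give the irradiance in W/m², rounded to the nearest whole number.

1012 W/m²

Hour angle H = 15° × (11.75 − 12) = -3.75°.
cos θ_z = sin(-36.4°) sin(4.6°) + cos(-36.4°) cos(4.6°) cos(-3.75°) = -0.0476 + 0.8006 = 0.7530.
Top-of-atmosphere irradiance = S₀ (d̄/d)² cos θ_z = 1361 × 0.9879 × 0.7530 = 1012.43 W/m².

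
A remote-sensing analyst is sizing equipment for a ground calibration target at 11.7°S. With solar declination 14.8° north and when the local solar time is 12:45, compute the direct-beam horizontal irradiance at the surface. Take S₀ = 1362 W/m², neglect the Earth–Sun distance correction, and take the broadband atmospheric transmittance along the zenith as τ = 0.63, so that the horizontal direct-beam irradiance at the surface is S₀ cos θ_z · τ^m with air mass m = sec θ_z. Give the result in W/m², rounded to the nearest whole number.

Hour angle H = 15° × (12.75 − 12) = 11.25°.
cos θ_z = sin φ sin δ + cos φ cos δ cos H = (-0.2028)(0.2554) + (0.9792)(0.9668)(0.9808) = 0.8767.
Air mass m = 1/cos θ_z = 1/0.8767 = 1.141; τ^m = 0.63^1.141 = 0.5903.
Surface direct beam = 1362 × 0.8767 × 0.5903 = 704.86 W/m².

705 W/m²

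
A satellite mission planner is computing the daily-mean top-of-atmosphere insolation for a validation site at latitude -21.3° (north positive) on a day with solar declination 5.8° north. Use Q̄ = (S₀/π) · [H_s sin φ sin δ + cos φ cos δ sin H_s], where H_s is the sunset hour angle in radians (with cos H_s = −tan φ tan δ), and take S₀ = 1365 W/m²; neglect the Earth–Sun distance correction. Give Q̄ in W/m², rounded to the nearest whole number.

378 W/m²

The sunset hour angle satisfies cos H_s = −tan φ tan δ = 0.0396, giving H_s = 87.73°. In radians, H_s = 1.5312.
H_s sin φ sin δ = 1.5312 × -0.3633 × 0.1011 = -0.0562.
cos φ cos δ sin H_s = 0.9317 × 0.9949 × 0.9992 = 0.9262.
Q̄ = (1365/π) × (-0.0562 + 0.9262) = 434.49 × 0.8700 = 378.01 W/m².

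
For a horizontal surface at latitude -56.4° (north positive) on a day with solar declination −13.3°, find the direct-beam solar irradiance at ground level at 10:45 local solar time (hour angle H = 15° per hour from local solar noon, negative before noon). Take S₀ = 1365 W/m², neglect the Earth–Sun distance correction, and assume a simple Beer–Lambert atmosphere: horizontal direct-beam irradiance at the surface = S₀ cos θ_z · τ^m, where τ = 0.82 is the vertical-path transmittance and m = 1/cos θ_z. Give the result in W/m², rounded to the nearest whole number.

722 W/m²

Hour angle H = 15° × (10.75 − 12) = -18.75°.
With φ = -56.4°, δ = -13.3°, H = -18.75°: sin φ sin δ = 0.1916, cos φ cos δ cos H = 0.5100, so cos θ_z = 0.7016.
Air mass m = 1/cos θ_z = 1/0.7016 = 1.425; τ^m = 0.82^1.425 = 0.7537.
Surface direct beam = 1365 × 0.7016 × 0.7537 = 721.81 W/m².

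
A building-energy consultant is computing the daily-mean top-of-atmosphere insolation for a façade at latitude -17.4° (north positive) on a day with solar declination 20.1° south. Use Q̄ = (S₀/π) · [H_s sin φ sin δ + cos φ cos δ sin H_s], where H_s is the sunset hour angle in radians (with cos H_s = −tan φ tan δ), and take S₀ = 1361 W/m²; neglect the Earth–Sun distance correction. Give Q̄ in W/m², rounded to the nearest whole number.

461 W/m²

cos H_s = −tan(-17.4°) · tan(-20.1°) = -0.1147, so H_s = arccos(-0.1147) = 96.59°. In radians, H_s = 1.6858.
H_s sin φ sin δ = 1.6858 × -0.2990 × -0.3437 = 0.1732.
cos φ cos δ sin H_s = 0.9542 × 0.9391 × 0.9934 = 0.8902.
Q̄ = (1361/π) × (0.1732 + 0.8902) = 433.22 × 1.0634 = 460.69 W/m².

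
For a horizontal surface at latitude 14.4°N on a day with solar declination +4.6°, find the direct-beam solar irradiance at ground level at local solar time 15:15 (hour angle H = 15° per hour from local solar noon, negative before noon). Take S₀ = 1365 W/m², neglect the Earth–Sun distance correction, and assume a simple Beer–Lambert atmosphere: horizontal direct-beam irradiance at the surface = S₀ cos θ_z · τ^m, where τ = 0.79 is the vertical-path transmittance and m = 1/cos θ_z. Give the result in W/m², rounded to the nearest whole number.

626 W/m²

Hour angle H = 15° × (15.25 − 12) = 48.75°.
cos θ_z = sin(14.4°) sin(4.6°) + cos(14.4°) cos(4.6°) cos(48.75°) = 0.0199 + 0.6366 = 0.6565.
Air mass m = 1/cos θ_z = 1/0.6565 = 1.523; τ^m = 0.79^1.523 = 0.6984.
Surface direct beam = 1365 × 0.6565 × 0.6984 = 625.85 W/m².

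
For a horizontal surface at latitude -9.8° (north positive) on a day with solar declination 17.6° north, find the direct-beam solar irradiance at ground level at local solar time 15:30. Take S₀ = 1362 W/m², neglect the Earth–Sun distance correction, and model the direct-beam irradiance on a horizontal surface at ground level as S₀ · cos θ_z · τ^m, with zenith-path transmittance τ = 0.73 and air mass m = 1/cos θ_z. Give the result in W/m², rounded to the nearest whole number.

387 W/m²

Hour angle H = 15° × (15.5 − 12) = 52.50°.
cos θ_z = sin(-9.8°) sin(17.6°) + cos(-9.8°) cos(17.6°) cos(52.50°) = -0.0515 + 0.5718 = 0.5203.
Air mass m = 1/cos θ_z = 1/0.5203 = 1.922; τ^m = 0.73^1.922 = 0.5461.
Surface direct beam = 1362 × 0.5203 × 0.5461 = 386.99 W/m².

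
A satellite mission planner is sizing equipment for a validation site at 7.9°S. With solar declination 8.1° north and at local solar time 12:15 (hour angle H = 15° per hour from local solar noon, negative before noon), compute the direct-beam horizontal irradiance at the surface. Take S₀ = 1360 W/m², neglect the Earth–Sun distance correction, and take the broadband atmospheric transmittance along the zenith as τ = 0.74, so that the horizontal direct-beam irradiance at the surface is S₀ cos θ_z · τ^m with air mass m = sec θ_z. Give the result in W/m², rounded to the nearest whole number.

Hour angle H = 15° × (12.25 − 12) = 3.75°.
cos θ_z = sin(-7.9°) sin(8.1°) + cos(-7.9°) cos(8.1°) cos(3.75°) = -0.0194 + 0.9785 = 0.9591.
Air mass m = 1/cos θ_z = 1/0.9591 = 1.043; τ^m = 0.74^1.043 = 0.7305.
Surface direct beam = 1360 × 0.9591 × 0.7305 = 952.85 W/m².

953 W/m²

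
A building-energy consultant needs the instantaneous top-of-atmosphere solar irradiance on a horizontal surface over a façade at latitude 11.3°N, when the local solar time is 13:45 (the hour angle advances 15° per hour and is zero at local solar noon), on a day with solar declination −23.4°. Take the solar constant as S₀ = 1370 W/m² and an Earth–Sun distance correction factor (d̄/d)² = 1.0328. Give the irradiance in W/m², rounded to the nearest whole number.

Hour angle H = 15° × (13.75 − 12) = 26.25°.
cos θ_z = sin(11.3°) sin(-23.4°) + cos(11.3°) cos(-23.4°) cos(26.25°) = -0.0778 + 0.8072 = 0.7294.
Top-of-atmosphere irradiance = S₀ (d̄/d)² cos θ_z = 1370 × 1.0328 × 0.7294 = 1032.05 W/m².

1032 W/m²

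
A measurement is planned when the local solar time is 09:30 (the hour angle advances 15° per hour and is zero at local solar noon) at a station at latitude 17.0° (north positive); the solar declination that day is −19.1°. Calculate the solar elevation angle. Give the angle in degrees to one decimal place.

Hour angle H = 15° × (9.5 − 12) = -37.50°.
cos θ_z = sin φ sin δ + cos φ cos δ cos H = (0.2924)(-0.3272) + (0.9563)(0.9449)(0.7934) = 0.6212.
θ_z = arccos(0.6212) = 51.60°, so the elevation is 90° − 51.60° = 38.40°.

38.4°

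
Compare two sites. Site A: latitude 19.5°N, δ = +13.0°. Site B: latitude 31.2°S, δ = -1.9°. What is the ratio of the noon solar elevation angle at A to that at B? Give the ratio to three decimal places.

A: 90° − |19.5 − (13.0)| = 83.50°.
B: 90° − |-31.2 − (-1.9)| = 60.70°.
Ratio A/B = 83.5000 / 60.7000 = 1.3756.

1.376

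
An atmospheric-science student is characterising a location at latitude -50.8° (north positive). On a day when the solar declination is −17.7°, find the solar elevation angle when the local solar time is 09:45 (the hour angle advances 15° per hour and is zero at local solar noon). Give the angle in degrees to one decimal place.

47.4°

Hour angle H = 15° × (9.75 − 12) = -33.75°.
cos θ_z = sin(-50.8°) sin(-17.7°) + cos(-50.8°) cos(-17.7°) cos(-33.75°) = 0.2356 + 0.5006 = 0.7362.
θ_z = arccos(0.7362) = 42.59°, so the elevation is 90° − 42.59° = 47.41°.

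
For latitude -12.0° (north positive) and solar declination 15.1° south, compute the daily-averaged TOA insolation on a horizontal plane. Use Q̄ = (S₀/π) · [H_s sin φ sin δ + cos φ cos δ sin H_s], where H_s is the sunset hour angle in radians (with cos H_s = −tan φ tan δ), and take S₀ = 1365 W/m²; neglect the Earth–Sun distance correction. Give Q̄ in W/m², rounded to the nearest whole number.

448 W/m²

The sunset hour angle satisfies cos H_s = −tan φ tan δ = -0.0574, giving H_s = 93.29°. In radians, H_s = 1.6282.
H_s sin φ sin δ = 1.6282 × -0.2079 × -0.2605 = 0.0882.
cos φ cos δ sin H_s = 0.9781 × 0.9655 × 0.9984 = 0.9428.
Q̄ = (1365/π) × (0.0882 + 0.9428) = 434.49 × 1.0310 = 447.96 W/m².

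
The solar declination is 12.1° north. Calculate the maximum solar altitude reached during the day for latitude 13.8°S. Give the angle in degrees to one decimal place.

64.1°

At local solar noon the hour angle is zero, so the elevation is 90° − |φ − δ| = 90° − |-13.8° − (12.1°)| = 90° − 25.9° = 64.1°.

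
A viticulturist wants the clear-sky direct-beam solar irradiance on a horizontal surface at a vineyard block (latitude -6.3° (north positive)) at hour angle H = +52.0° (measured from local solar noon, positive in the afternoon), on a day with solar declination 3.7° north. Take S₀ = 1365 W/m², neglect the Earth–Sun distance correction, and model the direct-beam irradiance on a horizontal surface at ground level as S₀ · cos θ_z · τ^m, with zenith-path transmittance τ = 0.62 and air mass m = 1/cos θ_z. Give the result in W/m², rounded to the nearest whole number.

373 W/m²

cos θ_z = sin(-6.3°) sin(3.7°) + cos(-6.3°) cos(3.7°) cos(52.00°) = -0.0071 + 0.6107 = 0.6036.
Air mass m = 1/cos θ_z = 1/0.6036 = 1.657; τ^m = 0.62^1.657 = 0.4529.
Surface direct beam = 1365 × 0.6036 × 0.4529 = 373.15 W/m².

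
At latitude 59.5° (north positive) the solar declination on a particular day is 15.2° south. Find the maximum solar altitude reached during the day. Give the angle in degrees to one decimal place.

15.3°

At local solar noon the hour angle is zero, so the elevation is 90° − |φ − δ| = 90° − |59.5° − (-15.2°)| = 90° − 74.7° = 15.3°.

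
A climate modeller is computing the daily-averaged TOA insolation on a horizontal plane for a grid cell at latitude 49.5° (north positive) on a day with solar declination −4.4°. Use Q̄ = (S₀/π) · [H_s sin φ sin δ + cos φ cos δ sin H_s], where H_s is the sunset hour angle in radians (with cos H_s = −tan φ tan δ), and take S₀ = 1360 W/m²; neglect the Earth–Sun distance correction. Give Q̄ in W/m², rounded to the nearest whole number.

242 W/m²

cos H_s = −tan(49.5°) · tan(-4.4°) = 0.0901, so H_s = arccos(0.0901) = 84.83°. In radians, H_s = 1.4806.
H_s sin φ sin δ = 1.4806 × 0.7604 × -0.0767 = -0.0864.
cos φ cos δ sin H_s = 0.6494 × 0.9971 × 0.9959 = 0.6449.
Q̄ = (1360/π) × (-0.0864 + 0.6449) = 432.90 × 0.5585 = 241.77 W/m².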